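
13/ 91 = 1/ 7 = 0.14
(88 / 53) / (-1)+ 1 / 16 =-1.60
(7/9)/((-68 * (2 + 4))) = -7/3672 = -0.00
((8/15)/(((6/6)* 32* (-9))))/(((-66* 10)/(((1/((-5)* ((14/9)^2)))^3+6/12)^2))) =220960689627864481/315714224539929600000000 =0.00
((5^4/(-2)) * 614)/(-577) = 191875/577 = 332.54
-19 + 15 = -4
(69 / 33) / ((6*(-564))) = -23 / 37224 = -0.00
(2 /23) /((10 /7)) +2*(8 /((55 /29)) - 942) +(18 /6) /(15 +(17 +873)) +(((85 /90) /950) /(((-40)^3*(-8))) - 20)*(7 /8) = -6071634815748790633 /3207414988800000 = -1893.00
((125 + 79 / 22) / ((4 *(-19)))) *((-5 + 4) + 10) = -25461 / 1672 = -15.23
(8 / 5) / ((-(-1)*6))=4 / 15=0.27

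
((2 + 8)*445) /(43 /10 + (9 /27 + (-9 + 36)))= 133500 /949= 140.67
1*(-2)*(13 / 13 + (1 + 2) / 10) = -13 / 5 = -2.60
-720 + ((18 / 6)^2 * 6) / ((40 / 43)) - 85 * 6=-23439 / 20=-1171.95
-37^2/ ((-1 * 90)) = 1369/ 90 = 15.21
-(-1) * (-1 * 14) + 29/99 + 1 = -1258/99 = -12.71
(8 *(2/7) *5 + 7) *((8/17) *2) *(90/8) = 23220/119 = 195.13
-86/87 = -0.99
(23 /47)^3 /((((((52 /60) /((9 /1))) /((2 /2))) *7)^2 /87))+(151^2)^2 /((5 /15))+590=1340928350372479384 /859758263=1559657415.44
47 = 47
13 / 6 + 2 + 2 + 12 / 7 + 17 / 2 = 344 / 21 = 16.38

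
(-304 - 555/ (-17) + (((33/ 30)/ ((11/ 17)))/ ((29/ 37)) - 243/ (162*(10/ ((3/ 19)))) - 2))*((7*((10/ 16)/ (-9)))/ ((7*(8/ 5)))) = 254040215/ 21581568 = 11.77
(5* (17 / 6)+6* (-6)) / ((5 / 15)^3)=-1179 / 2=-589.50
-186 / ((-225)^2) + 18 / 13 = 302944 / 219375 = 1.38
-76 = -76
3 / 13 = 0.23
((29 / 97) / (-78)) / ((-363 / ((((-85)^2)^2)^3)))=4125010956948991455078125 / 2746458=1501938481108755879.42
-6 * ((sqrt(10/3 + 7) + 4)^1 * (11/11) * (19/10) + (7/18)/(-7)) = -679/15 - 19 * sqrt(93)/5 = -81.91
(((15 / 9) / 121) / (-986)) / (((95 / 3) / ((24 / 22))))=-6 / 12467477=-0.00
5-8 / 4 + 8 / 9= 35 / 9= 3.89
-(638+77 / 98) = -8943 / 14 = -638.79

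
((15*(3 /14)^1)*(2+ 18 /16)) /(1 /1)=1125 /112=10.04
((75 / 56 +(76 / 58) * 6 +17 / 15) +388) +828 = 29873513 / 24360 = 1226.33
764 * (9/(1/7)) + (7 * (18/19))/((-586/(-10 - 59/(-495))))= 14737330657/306185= 48132.11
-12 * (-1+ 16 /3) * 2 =-104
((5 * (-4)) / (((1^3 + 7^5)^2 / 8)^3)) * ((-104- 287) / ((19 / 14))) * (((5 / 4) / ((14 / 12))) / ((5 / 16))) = 5865 / 13073741762951496715352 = 0.00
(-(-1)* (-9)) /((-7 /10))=90 /7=12.86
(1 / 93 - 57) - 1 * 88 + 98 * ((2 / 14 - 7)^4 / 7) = 982740364 / 31899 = 30807.87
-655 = -655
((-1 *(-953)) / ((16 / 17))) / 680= 953 / 640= 1.49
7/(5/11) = 77/5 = 15.40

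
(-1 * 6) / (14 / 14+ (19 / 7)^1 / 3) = -63 / 20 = -3.15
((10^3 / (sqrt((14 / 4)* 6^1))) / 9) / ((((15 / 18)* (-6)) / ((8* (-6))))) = 3200* sqrt(21) / 63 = 232.77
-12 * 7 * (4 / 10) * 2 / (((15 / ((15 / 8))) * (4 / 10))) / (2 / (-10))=105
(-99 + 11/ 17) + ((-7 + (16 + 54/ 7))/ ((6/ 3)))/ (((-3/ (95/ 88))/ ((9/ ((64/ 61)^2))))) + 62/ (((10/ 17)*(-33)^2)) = -5216492408087/ 42464378880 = -122.84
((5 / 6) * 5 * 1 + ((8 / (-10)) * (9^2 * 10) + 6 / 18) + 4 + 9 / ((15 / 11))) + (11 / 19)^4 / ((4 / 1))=-1649530013 / 2606420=-632.87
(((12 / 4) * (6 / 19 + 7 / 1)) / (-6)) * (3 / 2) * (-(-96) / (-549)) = 1112 / 1159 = 0.96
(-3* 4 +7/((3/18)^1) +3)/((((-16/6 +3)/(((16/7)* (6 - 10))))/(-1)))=6336/7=905.14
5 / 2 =2.50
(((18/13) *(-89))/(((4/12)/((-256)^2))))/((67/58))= -18268028928/871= -20973626.78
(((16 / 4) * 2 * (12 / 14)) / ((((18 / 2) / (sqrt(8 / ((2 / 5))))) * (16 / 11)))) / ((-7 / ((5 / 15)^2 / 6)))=-11 * sqrt(5) / 3969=-0.01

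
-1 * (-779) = 779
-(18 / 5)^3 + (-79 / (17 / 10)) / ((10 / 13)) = -227519 / 2125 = -107.07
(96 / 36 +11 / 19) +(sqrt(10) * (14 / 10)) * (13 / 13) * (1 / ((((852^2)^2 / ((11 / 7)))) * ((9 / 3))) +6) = 185 / 57 +66394013769227 * sqrt(10) / 7904049258240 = 29.81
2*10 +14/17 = 354/17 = 20.82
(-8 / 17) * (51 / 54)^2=-0.42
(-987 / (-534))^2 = 108241 / 31684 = 3.42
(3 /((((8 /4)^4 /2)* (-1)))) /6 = -1 /16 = -0.06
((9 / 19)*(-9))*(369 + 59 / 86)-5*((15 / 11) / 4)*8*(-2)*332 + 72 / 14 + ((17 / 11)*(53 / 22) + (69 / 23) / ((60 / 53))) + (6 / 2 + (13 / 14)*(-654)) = 95298583467 / 13839980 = 6885.75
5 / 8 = 0.62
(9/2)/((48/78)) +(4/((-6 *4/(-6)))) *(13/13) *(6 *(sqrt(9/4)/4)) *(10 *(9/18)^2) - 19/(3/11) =-2723/48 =-56.73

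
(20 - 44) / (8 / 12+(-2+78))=-36 / 115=-0.31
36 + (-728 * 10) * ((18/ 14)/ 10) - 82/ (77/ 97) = -77254/ 77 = -1003.30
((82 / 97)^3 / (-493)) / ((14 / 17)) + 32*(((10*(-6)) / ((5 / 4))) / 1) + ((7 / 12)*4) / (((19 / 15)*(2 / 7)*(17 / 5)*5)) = -183792654138673 / 119686111874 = -1535.62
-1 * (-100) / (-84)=-25 / 21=-1.19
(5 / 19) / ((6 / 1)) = 0.04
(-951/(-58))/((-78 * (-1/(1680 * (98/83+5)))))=68300820/31291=2182.76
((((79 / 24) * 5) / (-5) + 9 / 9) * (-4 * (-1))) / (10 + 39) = -55 / 294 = -0.19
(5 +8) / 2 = 13 / 2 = 6.50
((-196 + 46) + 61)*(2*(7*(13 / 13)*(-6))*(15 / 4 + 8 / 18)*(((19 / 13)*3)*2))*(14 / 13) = 50046836 / 169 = 296135.12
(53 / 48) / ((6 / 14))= 371 / 144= 2.58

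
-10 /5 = -2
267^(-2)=1 / 71289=0.00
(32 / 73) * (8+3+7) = 576 / 73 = 7.89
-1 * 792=-792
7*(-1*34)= -238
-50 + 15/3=-45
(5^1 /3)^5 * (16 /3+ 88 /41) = 2875000 /29889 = 96.19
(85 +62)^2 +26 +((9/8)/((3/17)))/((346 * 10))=598856851/27680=21635.00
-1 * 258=-258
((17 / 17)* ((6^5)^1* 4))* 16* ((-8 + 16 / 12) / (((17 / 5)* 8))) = -121976.47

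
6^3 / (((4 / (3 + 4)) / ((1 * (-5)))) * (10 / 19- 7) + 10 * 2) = 17955 / 1724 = 10.41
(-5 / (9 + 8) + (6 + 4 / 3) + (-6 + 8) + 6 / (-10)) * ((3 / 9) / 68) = 538 / 13005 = 0.04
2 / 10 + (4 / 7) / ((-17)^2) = 0.20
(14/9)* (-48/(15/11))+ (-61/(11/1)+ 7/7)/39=-353102/6435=-54.87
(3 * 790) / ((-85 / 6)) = -2844 / 17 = -167.29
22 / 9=2.44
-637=-637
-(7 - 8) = 1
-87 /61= -1.43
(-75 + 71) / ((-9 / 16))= 64 / 9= 7.11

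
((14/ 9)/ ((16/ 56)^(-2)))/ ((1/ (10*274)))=21920/ 63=347.94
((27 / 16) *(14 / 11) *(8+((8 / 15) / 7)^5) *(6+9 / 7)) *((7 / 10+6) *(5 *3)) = 14536851662219 / 1155481250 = 12580.78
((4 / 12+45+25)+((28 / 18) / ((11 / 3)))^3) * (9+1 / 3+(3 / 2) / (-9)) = 12651565 / 19602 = 645.42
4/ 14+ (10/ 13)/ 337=8832/ 30667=0.29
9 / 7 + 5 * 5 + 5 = 219 / 7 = 31.29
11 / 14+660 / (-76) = -2101 / 266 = -7.90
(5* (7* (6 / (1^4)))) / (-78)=-2.69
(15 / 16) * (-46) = -345 / 8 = -43.12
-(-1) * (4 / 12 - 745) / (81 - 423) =2.18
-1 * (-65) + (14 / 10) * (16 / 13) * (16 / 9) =68.06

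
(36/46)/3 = 6/23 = 0.26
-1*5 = -5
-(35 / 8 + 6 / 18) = -4.71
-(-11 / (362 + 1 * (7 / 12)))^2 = -17424 / 18931201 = -0.00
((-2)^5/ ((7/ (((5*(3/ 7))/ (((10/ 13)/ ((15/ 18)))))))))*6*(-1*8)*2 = 49920/ 49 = 1018.78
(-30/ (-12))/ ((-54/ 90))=-25/ 6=-4.17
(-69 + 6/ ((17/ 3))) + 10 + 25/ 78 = -57.62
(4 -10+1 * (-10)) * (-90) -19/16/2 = 46061/32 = 1439.41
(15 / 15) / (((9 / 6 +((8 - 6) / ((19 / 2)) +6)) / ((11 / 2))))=209 / 293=0.71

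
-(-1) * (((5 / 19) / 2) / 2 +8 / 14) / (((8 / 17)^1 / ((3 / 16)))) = 17289 / 68096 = 0.25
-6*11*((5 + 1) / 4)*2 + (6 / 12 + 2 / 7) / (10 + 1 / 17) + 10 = -449885 / 2394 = -187.92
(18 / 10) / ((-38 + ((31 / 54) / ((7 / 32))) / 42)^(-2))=22672529476 / 8751645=2590.66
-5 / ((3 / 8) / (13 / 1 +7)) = -800 / 3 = -266.67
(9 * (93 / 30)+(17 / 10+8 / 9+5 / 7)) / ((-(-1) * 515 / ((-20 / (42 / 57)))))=-1.64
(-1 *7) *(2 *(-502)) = 7028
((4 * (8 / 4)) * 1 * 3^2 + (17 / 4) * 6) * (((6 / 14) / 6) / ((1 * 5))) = 1.39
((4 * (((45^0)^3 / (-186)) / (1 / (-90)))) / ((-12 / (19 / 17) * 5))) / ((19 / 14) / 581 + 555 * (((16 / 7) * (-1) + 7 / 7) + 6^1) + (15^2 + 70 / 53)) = -8190938 / 645846893529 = -0.00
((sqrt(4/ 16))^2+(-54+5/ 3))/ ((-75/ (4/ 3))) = 25/ 27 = 0.93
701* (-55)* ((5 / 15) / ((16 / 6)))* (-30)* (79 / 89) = 128336.17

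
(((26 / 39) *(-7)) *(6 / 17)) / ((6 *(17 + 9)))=-7 / 663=-0.01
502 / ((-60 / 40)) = -1004 / 3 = -334.67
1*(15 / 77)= 15 / 77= 0.19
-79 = -79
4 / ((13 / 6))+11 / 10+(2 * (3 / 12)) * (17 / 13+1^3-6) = 11 / 10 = 1.10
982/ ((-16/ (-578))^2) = 41008811/ 32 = 1281525.34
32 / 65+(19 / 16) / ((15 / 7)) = 653 / 624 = 1.05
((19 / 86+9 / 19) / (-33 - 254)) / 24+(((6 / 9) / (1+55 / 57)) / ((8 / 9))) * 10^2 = 214798945 / 5627496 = 38.17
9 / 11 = 0.82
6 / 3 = 2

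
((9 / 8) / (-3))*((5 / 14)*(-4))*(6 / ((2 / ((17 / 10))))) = 153 / 56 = 2.73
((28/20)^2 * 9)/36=49/100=0.49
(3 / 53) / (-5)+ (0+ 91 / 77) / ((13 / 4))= 1027 / 2915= 0.35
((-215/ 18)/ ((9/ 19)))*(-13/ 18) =53105/ 2916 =18.21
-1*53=-53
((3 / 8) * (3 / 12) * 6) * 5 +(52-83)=-451 / 16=-28.19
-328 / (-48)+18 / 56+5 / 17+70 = 110597 / 1428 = 77.45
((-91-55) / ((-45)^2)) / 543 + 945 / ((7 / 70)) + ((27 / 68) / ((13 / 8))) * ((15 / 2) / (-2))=4592369425093 / 486012150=9449.08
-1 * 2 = -2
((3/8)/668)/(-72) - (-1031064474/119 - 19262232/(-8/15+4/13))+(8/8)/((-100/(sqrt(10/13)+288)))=-29266654423802783/381561600 - sqrt(130)/1300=-76702305.54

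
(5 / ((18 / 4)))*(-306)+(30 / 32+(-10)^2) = -3825 / 16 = -239.06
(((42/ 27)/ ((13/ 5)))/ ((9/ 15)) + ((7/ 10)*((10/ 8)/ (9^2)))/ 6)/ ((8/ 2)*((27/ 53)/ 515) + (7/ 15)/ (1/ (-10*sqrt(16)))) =-1378151845/ 25747046208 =-0.05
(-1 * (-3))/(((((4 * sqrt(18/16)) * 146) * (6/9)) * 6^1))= sqrt(2)/1168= 0.00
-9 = -9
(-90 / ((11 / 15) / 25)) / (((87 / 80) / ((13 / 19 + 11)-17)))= 90900000 / 6061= 14997.53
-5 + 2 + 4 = 1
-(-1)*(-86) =-86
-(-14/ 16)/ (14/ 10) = 0.62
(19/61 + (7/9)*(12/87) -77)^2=1486570562500/253478241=5864.69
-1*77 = -77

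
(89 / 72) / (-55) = -89 / 3960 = -0.02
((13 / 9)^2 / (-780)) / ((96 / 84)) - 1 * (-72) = 72.00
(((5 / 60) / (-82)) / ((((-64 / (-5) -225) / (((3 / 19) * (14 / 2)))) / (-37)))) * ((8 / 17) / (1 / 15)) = -0.00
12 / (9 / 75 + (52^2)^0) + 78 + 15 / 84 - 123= -955 / 28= -34.11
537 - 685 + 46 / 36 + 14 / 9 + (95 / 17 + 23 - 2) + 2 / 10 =-60373 / 510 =-118.38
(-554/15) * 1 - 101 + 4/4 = -2054/15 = -136.93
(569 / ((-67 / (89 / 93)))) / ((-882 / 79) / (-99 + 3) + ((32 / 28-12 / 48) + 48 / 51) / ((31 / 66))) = -7617216656 / 3768663771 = -2.02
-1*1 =-1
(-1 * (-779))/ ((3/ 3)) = 779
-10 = -10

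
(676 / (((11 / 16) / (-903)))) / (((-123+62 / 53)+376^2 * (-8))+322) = 172547648 / 219753655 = 0.79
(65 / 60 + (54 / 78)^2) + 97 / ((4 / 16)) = 790033 / 2028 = 389.56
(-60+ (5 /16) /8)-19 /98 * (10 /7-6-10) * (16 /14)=-17435419 /307328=-56.73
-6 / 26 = -3 / 13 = -0.23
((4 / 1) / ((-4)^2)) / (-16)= -1 / 64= -0.02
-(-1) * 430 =430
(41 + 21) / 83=62 / 83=0.75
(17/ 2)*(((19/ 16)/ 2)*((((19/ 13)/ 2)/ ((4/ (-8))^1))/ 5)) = -6137/ 4160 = -1.48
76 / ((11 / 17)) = 1292 / 11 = 117.45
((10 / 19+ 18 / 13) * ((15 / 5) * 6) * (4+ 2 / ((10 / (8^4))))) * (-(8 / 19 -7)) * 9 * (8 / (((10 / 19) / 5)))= 31472582400 / 247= 127419361.94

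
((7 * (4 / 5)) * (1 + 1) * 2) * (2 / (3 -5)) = -112 / 5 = -22.40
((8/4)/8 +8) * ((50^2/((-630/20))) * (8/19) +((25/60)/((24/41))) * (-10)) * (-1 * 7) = 2846525/1216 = 2340.89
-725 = -725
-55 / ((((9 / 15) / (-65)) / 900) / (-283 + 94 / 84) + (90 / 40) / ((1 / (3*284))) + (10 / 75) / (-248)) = -1968085762500 / 68596715430427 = -0.03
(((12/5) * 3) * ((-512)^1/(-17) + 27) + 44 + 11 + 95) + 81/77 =3680247/6545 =562.30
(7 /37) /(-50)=-7 /1850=-0.00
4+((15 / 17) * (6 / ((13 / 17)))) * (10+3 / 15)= 970 / 13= 74.62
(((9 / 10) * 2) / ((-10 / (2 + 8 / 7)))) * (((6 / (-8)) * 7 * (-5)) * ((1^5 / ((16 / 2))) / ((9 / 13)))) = -429 / 160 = -2.68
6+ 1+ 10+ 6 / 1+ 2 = 25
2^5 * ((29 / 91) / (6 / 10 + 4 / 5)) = 4640 / 637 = 7.28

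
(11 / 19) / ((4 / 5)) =55 / 76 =0.72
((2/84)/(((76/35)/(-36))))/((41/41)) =-15/38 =-0.39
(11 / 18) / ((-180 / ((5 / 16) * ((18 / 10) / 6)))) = -11 / 34560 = -0.00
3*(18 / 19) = 54 / 19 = 2.84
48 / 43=1.12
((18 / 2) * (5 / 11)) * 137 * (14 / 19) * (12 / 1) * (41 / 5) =8492904 / 209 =40635.90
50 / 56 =25 / 28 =0.89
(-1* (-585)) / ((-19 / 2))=-1170 / 19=-61.58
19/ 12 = 1.58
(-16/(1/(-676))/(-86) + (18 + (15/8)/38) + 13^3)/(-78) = -27311093/1019616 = -26.79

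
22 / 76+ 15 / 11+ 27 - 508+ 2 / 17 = -3405403 / 7106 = -479.23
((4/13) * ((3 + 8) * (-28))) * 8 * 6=-59136/13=-4548.92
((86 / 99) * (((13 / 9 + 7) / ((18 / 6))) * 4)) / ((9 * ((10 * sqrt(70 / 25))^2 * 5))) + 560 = 560.00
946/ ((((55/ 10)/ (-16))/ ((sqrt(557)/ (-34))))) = 1376 * sqrt(557)/ 17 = 1910.28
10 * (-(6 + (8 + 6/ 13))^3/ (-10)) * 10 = 66446720/ 2197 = 30244.30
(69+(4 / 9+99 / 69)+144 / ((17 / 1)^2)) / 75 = 0.95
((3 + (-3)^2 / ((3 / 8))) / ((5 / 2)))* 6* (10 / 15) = 216 / 5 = 43.20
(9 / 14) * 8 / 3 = 12 / 7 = 1.71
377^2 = 142129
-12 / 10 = -6 / 5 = -1.20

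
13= 13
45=45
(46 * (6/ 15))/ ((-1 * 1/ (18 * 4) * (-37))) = 6624/ 185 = 35.81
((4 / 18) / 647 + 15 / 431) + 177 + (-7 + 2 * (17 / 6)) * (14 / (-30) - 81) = 398287784 / 1394285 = 285.66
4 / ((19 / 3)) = 12 / 19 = 0.63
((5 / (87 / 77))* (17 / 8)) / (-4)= -6545 / 2784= -2.35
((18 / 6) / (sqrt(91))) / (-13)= -3 * sqrt(91) / 1183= -0.02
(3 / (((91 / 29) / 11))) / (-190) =-957 / 17290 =-0.06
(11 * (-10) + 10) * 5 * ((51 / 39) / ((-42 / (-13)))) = -4250 / 21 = -202.38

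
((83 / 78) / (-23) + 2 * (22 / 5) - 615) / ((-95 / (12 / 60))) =5438029 / 4260750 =1.28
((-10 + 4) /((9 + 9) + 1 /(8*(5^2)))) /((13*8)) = -150 /46813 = -0.00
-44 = -44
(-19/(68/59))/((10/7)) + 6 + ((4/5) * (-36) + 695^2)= 328433649/680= 482990.66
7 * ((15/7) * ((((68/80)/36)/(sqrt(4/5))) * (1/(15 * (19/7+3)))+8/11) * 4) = 119 * sqrt(5)/14400+480/11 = 43.65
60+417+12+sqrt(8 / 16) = sqrt(2) / 2+489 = 489.71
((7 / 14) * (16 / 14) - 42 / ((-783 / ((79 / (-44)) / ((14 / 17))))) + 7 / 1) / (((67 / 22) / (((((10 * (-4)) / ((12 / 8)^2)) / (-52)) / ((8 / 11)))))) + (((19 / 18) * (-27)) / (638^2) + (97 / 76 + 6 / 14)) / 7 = 74549890145363 / 53471726636328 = 1.39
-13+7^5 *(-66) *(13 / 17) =-14420627 / 17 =-848272.18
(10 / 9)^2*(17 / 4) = 425 / 81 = 5.25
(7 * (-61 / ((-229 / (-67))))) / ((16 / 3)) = -23.42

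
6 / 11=0.55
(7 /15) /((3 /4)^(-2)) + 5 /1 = 421 /80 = 5.26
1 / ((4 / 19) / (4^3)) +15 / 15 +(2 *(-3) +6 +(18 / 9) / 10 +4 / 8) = 3057 / 10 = 305.70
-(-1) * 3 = 3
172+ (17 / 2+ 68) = 497 / 2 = 248.50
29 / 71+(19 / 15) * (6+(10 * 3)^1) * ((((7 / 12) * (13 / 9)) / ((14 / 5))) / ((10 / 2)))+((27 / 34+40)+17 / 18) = 4876559 / 108630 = 44.89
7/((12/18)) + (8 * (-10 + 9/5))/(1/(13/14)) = -3529/70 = -50.41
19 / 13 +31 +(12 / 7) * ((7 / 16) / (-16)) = 26969 / 832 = 32.41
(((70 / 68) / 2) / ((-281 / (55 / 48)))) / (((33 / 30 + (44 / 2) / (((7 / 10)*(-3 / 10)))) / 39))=238875 / 302517856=0.00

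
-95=-95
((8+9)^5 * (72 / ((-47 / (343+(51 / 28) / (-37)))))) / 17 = -534145693266 / 12173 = -43879544.34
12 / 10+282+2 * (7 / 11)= 15646 / 55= 284.47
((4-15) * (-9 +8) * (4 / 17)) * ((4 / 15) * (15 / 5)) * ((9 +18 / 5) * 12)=133056 / 425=313.07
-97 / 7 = -13.86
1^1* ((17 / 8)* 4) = 17 / 2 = 8.50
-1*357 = -357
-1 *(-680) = 680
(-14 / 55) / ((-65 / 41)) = 574 / 3575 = 0.16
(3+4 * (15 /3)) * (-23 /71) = -529 /71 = -7.45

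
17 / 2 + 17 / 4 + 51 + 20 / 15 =781 / 12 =65.08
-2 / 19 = -0.11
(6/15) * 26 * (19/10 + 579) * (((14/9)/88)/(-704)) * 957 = -15329951/105600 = -145.17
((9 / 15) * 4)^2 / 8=18 / 25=0.72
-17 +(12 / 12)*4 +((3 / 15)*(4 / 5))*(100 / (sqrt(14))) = -13 +8*sqrt(14) / 7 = -8.72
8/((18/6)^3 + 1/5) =5/17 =0.29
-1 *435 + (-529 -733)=-1697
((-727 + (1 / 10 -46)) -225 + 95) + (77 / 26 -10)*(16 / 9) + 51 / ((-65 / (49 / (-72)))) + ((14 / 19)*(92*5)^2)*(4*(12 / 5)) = 1495876.70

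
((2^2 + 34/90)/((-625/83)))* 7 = -114457/28125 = -4.07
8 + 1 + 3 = 12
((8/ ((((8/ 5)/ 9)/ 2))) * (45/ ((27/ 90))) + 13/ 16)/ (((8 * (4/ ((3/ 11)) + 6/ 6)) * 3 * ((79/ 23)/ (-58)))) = -144080671/ 237632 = -606.32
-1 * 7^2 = -49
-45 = -45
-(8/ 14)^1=-4/ 7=-0.57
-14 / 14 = -1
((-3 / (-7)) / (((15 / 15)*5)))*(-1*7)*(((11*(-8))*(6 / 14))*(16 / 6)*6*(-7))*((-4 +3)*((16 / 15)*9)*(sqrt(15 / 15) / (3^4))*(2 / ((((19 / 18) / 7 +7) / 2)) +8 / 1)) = 2571.01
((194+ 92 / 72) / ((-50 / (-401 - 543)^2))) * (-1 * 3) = 156617152 / 15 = 10441143.47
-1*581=-581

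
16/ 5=3.20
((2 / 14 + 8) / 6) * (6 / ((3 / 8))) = 152 / 7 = 21.71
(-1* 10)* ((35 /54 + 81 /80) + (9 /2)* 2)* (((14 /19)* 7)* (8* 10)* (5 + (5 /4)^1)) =-274932.50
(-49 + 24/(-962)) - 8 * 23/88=-270454/5291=-51.12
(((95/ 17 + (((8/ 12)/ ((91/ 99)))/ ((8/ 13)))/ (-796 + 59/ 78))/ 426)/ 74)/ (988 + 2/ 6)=7497881/ 41814202050040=0.00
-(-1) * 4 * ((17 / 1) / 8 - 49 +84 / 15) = -1651 / 10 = -165.10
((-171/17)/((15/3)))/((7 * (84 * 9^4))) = -0.00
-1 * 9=-9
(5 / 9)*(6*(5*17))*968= 274266.67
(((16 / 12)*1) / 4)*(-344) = -114.67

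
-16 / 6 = -8 / 3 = -2.67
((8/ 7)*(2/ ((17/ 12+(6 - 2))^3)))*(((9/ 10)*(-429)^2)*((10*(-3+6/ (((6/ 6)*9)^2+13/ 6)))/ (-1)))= 395898928128/ 5676125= 69748.10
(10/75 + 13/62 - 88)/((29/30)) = -81521/899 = -90.68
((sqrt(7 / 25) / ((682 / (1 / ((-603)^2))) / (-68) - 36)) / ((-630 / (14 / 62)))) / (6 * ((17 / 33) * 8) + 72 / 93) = 187 * sqrt(7) / 242602537843800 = 0.00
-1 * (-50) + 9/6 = 103/2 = 51.50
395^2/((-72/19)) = -2964475/72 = -41173.26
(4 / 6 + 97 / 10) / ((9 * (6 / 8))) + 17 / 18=2009 / 810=2.48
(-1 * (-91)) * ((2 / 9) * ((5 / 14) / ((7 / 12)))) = 260 / 21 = 12.38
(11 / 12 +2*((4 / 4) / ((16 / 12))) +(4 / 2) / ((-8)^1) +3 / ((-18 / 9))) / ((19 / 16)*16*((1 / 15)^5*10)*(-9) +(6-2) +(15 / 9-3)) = 5625 / 22481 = 0.25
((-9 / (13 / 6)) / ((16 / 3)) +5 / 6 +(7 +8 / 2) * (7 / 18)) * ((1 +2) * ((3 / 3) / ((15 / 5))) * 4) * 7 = 28385 / 234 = 121.30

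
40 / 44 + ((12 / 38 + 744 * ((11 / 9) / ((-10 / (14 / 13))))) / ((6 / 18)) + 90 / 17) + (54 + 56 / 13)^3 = 197947.10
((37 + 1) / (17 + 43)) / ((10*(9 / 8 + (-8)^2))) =38 / 39075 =0.00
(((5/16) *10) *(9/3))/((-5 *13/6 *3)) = -15/52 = -0.29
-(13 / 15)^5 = -0.49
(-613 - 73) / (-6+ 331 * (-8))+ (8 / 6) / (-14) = 0.16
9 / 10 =0.90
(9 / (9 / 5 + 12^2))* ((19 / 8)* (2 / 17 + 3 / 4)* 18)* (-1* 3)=-5605 / 816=-6.87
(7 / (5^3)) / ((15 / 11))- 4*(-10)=75077 / 1875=40.04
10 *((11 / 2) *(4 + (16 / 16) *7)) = 605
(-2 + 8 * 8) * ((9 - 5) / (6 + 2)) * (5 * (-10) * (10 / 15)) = -3100 / 3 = -1033.33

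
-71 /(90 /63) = -497 /10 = -49.70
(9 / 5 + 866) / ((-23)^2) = 4339 / 2645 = 1.64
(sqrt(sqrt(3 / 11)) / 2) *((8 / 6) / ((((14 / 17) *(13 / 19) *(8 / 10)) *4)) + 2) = 5983 *11^(3 / 4) *3^(1 / 4) / 48048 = 0.99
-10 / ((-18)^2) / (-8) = 5 / 1296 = 0.00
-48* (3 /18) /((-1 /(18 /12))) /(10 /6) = 7.20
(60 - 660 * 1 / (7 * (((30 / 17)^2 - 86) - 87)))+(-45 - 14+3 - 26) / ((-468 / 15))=1693749635 / 26806962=63.18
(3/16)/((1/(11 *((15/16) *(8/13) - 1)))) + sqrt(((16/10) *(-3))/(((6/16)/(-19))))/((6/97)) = -363/416 + 388 *sqrt(95)/15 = 251.24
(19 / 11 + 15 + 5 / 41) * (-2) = -15198 / 451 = -33.70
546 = 546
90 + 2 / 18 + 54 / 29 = 24005 / 261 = 91.97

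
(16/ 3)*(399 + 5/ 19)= 121376/ 57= 2129.40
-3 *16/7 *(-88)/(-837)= -1408/1953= -0.72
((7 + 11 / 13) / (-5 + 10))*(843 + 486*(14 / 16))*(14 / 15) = 603687 / 325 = 1857.50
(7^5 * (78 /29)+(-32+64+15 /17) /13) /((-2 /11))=-245160619 /986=-248641.60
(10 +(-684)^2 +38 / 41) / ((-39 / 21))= -134277808 / 533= -251928.35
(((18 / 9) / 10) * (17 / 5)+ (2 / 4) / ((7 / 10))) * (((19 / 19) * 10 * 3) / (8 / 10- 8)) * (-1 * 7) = 122 / 3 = 40.67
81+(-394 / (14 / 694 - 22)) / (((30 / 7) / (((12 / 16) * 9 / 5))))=66085317 / 762700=86.65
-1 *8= -8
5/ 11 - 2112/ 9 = -7729/ 33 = -234.21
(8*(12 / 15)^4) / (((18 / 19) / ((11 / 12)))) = 53504 / 16875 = 3.17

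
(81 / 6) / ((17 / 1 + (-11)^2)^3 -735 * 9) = 1 / 194182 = 0.00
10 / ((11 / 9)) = 8.18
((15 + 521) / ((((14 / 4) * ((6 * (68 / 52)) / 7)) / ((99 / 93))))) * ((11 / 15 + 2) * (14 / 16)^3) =134737603 / 505920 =266.32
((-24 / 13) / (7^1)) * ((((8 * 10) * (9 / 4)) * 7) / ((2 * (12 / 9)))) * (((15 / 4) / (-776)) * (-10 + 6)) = -6075 / 2522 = -2.41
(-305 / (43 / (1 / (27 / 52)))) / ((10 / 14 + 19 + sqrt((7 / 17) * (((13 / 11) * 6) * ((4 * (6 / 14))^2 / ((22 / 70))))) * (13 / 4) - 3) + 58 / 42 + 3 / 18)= -2072880040 / 374916699 + 2630320 * sqrt(6630) / 41657411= -0.39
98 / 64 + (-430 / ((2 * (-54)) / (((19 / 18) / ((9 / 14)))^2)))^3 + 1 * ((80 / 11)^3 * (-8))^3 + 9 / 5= -61122514723285836767042129961618057031 / 2097275844326199564983582880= -29143765179.31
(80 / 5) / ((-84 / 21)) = -4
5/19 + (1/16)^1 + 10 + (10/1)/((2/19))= 32019/304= 105.33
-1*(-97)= 97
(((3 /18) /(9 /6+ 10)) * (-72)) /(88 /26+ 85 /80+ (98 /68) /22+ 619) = -311168 /185933127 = -0.00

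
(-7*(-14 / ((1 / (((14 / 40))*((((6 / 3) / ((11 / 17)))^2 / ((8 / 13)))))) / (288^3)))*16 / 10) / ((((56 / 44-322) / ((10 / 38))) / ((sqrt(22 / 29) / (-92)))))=4362688512*sqrt(638) / 697015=158096.56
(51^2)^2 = 6765201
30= 30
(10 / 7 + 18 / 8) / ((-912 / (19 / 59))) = -103 / 79296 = -0.00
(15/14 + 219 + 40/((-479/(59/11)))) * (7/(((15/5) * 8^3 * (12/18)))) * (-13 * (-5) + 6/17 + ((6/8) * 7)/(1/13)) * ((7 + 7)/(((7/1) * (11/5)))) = 735919023325/4035801088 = 182.35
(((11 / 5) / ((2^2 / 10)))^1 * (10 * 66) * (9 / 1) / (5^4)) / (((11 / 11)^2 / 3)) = 19602 / 125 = 156.82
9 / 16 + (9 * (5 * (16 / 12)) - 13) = 47.56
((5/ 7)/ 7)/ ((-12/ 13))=-65/ 588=-0.11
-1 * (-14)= 14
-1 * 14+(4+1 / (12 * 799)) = -95879 / 9588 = -10.00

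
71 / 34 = 2.09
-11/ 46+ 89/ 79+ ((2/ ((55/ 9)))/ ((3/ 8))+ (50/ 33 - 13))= -5831009/ 599610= -9.72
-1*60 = -60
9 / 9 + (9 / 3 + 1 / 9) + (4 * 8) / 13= 6.57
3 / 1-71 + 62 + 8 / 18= -50 / 9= -5.56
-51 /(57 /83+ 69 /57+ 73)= -26809 /39371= -0.68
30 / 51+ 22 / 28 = 327 / 238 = 1.37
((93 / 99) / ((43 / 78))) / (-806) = -1 / 473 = -0.00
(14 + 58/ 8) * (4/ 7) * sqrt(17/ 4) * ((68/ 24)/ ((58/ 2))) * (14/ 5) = 289 * sqrt(17)/ 174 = 6.85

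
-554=-554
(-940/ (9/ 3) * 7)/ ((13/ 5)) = -32900/ 39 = -843.59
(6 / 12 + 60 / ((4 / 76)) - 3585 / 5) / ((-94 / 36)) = -7623 / 47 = -162.19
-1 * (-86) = 86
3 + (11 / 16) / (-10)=469 / 160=2.93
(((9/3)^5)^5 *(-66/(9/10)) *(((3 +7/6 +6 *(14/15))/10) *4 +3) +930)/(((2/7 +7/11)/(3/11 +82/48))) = -1309241530965707129/1420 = -922001078144864.18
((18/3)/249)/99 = 2/8217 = 0.00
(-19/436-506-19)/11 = -228919/4796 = -47.73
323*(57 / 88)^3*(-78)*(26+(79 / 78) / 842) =-102147378030045 / 573799424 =-178019.31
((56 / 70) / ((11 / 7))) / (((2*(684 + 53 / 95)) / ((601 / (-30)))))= -79933 / 10730445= -0.01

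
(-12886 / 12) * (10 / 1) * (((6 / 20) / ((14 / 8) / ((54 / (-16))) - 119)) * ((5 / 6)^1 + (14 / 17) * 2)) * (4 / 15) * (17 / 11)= 444567 / 16135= 27.55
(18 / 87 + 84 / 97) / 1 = 3018 / 2813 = 1.07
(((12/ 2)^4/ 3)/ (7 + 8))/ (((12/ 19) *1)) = 228/ 5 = 45.60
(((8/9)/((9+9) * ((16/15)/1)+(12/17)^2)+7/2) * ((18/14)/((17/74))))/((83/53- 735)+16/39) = -1447008173/53460147860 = -0.03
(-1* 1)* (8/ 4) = -2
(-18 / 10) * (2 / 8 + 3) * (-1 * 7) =40.95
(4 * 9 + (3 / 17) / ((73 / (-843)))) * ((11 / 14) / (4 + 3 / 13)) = 78273 / 12410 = 6.31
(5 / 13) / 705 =1 / 1833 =0.00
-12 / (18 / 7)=-14 / 3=-4.67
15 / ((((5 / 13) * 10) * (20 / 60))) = 117 / 10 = 11.70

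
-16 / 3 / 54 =-8 / 81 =-0.10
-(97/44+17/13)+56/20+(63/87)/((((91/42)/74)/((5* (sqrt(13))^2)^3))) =563332710927/82940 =6792051.01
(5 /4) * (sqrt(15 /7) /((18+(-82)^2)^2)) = 5 * sqrt(105) /1272727792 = 0.00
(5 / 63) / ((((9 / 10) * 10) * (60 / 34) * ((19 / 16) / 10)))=1360 / 32319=0.04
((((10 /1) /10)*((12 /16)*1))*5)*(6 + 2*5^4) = 4710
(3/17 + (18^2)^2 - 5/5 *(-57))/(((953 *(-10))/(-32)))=28569024/81005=352.68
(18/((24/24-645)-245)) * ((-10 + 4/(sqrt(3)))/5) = 36/889-24 * sqrt(3)/4445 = 0.03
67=67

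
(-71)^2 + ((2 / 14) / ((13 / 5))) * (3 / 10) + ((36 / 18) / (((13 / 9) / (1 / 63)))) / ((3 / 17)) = 393209 / 78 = 5041.14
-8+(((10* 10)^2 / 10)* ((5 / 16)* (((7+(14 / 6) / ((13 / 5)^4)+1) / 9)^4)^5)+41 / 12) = 643112697359910015370929306301684360153642287125176591957865799567817278366650070467141130565942387522397766998987080565 / 22120933952039269847396976134499673840694570674204097184384661009424779103279815835392333685095646082848258410613873604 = 29.07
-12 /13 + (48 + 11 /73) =44819 /949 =47.23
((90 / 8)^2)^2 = 4100625 / 256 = 16018.07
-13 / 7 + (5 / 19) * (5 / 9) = -2048 / 1197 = -1.71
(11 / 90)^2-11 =-88979 / 8100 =-10.99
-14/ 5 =-2.80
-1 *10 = -10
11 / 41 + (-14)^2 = 8047 / 41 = 196.27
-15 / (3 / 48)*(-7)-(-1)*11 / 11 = 1681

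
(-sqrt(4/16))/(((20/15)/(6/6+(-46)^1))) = 135/8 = 16.88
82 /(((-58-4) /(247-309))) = 82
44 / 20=11 / 5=2.20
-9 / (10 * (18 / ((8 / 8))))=-1 / 20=-0.05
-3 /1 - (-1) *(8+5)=10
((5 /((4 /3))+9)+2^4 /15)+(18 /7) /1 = 6883 /420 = 16.39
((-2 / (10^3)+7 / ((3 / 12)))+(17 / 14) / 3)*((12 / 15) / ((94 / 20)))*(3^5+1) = 145535752 / 123375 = 1179.62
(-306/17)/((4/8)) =-36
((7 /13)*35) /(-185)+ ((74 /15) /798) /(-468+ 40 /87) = -3976798493 /39032486220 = -0.10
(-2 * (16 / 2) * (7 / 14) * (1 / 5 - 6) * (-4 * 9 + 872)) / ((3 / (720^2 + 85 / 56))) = 6703000746.10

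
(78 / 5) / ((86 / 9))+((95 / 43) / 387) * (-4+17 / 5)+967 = 26864929 / 27735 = 968.63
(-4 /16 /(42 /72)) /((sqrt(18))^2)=-1 /42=-0.02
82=82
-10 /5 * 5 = -10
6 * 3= 18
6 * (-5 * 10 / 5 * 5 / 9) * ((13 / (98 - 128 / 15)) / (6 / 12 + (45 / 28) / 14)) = -1274000 / 161711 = -7.88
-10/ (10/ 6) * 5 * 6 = -180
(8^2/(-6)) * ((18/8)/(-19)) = 24/19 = 1.26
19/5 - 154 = -751/5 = -150.20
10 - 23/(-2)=43/2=21.50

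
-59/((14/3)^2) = -531/196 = -2.71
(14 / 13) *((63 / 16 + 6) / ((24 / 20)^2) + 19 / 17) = 183211 / 21216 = 8.64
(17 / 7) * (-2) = -34 / 7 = -4.86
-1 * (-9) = 9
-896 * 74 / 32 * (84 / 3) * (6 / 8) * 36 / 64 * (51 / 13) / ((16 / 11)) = -27461511 / 416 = -66013.25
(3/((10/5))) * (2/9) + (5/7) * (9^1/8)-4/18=0.91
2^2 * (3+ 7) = 40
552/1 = 552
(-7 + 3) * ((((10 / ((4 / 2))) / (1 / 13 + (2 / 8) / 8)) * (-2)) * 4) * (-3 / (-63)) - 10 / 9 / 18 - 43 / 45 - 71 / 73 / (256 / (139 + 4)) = 3648939893 / 52980480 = 68.87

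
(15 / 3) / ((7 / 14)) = 10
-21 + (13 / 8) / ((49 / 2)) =-4103 / 196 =-20.93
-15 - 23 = -38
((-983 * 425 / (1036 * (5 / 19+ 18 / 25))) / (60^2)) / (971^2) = -7937725 / 65686721744448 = -0.00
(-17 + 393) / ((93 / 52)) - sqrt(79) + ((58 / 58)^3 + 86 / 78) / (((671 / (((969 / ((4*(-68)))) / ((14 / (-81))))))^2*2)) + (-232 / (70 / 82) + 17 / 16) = -8258235122094589 / 136564362654720 - sqrt(79) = -69.36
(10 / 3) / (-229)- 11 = -7567 / 687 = -11.01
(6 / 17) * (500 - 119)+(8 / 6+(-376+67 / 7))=-230.62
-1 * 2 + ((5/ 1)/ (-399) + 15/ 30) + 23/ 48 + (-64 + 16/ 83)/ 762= -1.12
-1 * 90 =-90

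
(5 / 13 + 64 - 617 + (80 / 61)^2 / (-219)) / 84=-209082772 / 31781061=-6.58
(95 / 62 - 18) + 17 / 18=-15.52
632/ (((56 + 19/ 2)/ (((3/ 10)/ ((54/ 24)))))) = 2528/ 1965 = 1.29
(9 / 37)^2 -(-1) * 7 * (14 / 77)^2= 48133 / 165649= 0.29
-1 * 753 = -753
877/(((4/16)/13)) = 45604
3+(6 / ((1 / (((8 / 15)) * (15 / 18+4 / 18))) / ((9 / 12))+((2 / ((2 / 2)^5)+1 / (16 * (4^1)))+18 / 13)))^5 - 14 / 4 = 37226844921230017561395 / 51901942605816498223514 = 0.72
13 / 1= 13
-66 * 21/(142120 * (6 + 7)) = -63/83980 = -0.00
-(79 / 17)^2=-6241 / 289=-21.60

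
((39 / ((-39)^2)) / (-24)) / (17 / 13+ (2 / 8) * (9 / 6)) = -1 / 1575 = -0.00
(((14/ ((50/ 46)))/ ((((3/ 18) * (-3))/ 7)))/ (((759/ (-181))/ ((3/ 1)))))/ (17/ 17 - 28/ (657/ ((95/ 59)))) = 1375156188/ 9928325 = 138.51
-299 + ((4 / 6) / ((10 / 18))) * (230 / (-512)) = -38341 / 128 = -299.54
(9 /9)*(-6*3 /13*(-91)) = 126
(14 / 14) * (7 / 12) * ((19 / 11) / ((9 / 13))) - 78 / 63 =1807 / 8316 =0.22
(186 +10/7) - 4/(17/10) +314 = 59390/119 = 499.08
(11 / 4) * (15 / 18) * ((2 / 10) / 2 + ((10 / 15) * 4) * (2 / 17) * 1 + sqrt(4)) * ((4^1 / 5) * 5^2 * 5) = 338525 / 612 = 553.15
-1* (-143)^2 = -20449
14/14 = 1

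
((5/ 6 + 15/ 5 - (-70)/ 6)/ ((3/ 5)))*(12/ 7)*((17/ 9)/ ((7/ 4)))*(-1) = -21080/ 441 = -47.80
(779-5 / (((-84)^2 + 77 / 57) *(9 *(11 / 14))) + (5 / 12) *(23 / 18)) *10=532192911215 / 68270796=7795.32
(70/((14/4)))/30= 0.67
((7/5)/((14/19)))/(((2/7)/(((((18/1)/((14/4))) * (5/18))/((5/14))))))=26.60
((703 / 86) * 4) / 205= 1406 / 8815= 0.16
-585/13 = -45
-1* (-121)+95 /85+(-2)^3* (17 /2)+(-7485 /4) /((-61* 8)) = 1923085 /33184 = 57.95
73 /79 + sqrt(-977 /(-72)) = 73 /79 + sqrt(1954) /12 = 4.61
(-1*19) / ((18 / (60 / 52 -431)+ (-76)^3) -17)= 53086 / 1226546559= 0.00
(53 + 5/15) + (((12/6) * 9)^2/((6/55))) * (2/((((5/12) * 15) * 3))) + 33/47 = 261439/705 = 370.84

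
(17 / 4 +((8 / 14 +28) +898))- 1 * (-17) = 947.82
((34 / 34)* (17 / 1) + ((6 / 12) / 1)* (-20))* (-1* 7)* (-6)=294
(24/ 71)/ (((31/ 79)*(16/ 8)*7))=948/ 15407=0.06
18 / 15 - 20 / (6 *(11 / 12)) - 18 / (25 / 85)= -700 / 11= -63.64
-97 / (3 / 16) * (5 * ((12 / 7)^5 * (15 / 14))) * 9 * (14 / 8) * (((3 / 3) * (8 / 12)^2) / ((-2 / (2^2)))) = 9654681600 / 16807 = 574444.08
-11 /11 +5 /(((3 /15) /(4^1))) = 99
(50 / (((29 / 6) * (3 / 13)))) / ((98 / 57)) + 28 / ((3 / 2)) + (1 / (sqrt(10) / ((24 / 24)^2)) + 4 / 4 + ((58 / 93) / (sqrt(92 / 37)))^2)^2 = 230044 * sqrt(10) / 994635 + 25966228344665249 / 562317428385090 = 46.91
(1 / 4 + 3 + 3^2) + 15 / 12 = 27 / 2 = 13.50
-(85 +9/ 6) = -173/ 2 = -86.50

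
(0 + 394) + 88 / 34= 6742 / 17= 396.59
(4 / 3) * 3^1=4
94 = 94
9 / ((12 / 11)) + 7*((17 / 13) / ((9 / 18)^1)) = 26.56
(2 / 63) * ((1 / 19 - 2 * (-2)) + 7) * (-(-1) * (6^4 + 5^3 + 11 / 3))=85480 / 171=499.88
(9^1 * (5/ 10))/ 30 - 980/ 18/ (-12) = 4.69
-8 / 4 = -2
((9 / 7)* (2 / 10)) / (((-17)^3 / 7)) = -9 / 24565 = -0.00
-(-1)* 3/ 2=3/ 2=1.50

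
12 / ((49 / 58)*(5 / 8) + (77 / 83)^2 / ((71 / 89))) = 2723414592 / 364678139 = 7.47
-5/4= -1.25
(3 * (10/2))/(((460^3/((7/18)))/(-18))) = -21/19467200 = -0.00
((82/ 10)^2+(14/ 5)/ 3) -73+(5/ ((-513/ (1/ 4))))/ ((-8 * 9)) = -4.83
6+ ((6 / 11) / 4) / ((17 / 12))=1140 / 187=6.10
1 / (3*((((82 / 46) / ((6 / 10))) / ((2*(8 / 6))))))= 184 / 615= 0.30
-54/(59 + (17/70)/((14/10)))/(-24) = 0.04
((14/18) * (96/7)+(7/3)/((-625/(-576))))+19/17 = 444169/31875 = 13.93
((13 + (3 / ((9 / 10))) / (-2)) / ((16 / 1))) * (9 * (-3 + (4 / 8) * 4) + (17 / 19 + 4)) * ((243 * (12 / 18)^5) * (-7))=12376 / 19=651.37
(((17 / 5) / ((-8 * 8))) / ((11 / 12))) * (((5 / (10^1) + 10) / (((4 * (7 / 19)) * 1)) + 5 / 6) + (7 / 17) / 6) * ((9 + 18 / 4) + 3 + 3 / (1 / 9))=-20.24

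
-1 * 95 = -95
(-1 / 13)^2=1 / 169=0.01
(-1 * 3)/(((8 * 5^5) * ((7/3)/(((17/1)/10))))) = -153/1750000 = -0.00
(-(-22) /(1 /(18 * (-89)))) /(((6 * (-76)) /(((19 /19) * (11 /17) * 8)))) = 129228 /323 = 400.09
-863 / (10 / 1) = -863 / 10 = -86.30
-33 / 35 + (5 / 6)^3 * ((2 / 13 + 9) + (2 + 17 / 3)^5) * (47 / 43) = 2151265899233 / 128365965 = 16758.85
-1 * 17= -17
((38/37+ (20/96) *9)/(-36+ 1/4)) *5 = -4295/10582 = -0.41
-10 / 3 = -3.33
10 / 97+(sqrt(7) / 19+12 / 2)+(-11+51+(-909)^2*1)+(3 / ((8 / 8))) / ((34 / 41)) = sqrt(7) / 19+2725238717 / 3298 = 826330.86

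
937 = 937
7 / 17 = 0.41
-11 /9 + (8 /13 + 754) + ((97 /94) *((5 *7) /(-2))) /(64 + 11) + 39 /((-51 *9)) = 1407980023 /1869660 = 753.07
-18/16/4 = -9/32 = -0.28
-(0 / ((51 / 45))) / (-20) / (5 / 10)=0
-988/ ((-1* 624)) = 19/ 12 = 1.58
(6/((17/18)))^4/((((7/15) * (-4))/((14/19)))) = -1020366720/1586899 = -642.99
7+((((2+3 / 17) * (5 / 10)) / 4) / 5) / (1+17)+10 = 208117 / 12240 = 17.00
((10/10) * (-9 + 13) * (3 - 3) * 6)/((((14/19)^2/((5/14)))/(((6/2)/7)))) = 0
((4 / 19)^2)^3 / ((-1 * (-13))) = 4096 / 611596453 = 0.00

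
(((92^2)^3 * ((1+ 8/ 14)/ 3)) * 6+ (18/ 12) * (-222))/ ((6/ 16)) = 5081832391328.38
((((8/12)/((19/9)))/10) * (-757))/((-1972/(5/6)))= 0.01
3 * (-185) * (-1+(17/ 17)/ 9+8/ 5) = -1184/ 3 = -394.67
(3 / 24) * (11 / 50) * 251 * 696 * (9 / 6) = 720621 / 100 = 7206.21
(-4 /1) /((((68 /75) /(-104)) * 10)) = 780 /17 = 45.88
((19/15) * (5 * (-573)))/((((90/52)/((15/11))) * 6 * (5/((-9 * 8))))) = 377416/55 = 6862.11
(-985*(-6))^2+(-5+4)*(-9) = 34928109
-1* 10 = -10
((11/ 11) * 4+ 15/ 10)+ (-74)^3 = -810437/ 2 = -405218.50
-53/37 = -1.43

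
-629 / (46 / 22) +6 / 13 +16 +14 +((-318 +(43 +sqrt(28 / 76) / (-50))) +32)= -153496 / 299- sqrt(133) / 950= -513.38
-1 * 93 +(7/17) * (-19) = -1714/17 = -100.82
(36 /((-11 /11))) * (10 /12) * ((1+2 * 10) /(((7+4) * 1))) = -630 /11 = -57.27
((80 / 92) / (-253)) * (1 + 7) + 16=92944 / 5819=15.97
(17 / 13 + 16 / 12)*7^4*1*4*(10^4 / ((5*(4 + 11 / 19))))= 37590056000 / 3393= 11078707.93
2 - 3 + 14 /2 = 6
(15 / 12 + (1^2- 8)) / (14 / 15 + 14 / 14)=-345 / 116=-2.97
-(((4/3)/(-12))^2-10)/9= 809/729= 1.11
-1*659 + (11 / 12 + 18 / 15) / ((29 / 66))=-654.18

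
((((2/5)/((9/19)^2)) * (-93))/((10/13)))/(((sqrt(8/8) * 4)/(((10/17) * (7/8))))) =-1018381/36720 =-27.73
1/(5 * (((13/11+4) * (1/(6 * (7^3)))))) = 7546/95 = 79.43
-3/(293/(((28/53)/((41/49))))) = -4116/636689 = -0.01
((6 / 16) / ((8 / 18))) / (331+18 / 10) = 0.00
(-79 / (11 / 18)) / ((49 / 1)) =-1422 / 539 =-2.64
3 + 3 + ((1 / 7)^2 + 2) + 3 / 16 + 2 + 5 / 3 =27929 / 2352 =11.87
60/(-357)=-20/119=-0.17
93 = 93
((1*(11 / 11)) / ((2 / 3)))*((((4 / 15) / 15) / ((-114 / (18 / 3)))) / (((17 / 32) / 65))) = -832 / 4845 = -0.17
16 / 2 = 8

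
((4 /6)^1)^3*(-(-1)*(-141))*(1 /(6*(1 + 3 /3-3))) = 188 /27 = 6.96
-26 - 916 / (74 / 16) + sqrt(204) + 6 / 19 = -157288 / 703 + 2 * sqrt(51) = -209.46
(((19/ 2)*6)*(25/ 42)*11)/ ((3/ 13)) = 67925/ 42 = 1617.26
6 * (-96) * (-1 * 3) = 1728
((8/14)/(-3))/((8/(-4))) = 2/21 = 0.10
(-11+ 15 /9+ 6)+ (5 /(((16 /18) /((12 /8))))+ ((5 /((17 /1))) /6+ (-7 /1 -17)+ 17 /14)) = -100717 /5712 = -17.63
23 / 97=0.24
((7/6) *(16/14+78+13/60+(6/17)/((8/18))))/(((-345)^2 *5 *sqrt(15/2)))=0.00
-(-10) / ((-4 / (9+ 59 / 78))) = -3805 / 156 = -24.39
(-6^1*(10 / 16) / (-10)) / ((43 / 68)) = 51 / 86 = 0.59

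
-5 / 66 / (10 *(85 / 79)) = -79 / 11220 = -0.01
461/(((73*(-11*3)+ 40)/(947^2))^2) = 370766802323741/5612161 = 66064890.57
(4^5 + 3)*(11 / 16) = 11297 / 16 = 706.06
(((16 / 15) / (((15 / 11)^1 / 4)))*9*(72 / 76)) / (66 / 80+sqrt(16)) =101376 / 18335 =5.53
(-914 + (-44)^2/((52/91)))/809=2474/809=3.06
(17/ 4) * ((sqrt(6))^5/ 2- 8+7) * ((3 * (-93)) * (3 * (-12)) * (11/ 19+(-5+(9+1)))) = -4524822/ 19+81446796 * sqrt(6)/ 19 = 10262014.18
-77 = -77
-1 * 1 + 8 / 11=-3 / 11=-0.27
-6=-6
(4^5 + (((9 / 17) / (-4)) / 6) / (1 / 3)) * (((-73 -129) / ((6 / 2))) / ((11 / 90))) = -210971325 / 374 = -564094.45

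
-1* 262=-262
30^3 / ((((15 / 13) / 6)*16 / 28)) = 245700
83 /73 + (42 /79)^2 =646775 /455593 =1.42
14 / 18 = 7 / 9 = 0.78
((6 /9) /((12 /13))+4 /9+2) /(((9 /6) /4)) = 76 /9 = 8.44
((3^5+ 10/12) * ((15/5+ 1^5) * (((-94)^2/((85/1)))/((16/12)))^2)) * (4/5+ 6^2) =7881426526512/36125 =218170976.51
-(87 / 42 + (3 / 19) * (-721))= 29731 / 266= 111.77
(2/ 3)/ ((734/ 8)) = 8/ 1101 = 0.01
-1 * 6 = -6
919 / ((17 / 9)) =8271 / 17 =486.53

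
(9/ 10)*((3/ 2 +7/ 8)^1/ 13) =171/ 1040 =0.16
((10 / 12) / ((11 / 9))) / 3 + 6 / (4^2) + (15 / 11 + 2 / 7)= 1387 / 616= 2.25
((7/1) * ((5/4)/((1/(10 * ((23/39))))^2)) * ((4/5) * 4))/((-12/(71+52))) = -15182300/1521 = -9981.79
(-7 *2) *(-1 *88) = 1232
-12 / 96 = -0.12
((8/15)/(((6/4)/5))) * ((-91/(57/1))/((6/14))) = -10192/1539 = -6.62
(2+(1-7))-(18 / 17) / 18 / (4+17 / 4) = -2248 / 561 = -4.01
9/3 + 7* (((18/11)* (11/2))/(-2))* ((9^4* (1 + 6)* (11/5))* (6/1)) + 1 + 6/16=-763857689/40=-19096442.22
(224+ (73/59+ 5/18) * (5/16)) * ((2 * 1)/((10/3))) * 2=3814253/14160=269.37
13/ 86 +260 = 22373/ 86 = 260.15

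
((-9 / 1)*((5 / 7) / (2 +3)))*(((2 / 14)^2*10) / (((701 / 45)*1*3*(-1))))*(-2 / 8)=-675 / 480886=-0.00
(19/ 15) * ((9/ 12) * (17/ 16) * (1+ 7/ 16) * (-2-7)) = -66861/ 5120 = -13.06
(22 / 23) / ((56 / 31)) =0.53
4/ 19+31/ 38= 39/ 38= 1.03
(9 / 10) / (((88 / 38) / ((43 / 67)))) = 7353 / 29480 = 0.25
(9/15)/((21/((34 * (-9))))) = -306/35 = -8.74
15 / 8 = 1.88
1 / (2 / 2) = 1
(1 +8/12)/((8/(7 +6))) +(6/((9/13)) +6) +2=155/8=19.38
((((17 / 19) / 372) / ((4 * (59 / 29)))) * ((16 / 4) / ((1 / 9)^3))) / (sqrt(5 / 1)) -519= -519+119799 * sqrt(5) / 695020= -518.61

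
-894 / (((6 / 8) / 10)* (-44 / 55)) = 14900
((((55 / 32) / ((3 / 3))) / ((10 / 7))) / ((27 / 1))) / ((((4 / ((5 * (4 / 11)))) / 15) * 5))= 35 / 576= 0.06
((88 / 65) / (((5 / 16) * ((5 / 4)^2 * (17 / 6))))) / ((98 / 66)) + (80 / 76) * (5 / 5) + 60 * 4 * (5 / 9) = 52098088508 / 385783125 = 135.05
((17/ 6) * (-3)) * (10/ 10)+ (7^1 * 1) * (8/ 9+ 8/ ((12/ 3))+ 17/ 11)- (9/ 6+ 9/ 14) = 28271/ 1386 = 20.40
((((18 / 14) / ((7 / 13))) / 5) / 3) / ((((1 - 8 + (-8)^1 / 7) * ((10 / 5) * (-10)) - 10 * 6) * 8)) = 0.00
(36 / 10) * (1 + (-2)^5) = -558 / 5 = -111.60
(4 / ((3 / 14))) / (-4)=-14 / 3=-4.67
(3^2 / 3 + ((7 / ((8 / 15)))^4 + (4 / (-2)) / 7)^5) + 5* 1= 445918278245587089521258460707863445125736199 / 19377151727927277125632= 23012581235193011158079.78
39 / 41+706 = 28985 / 41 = 706.95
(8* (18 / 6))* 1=24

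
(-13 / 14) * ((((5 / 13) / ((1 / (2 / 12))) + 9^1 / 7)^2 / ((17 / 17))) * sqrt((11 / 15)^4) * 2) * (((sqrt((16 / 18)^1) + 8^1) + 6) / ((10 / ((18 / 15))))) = -65723449 / 21498750 - 65723449 * sqrt(2) / 451473750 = -3.26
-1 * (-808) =808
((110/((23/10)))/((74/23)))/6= 275/111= 2.48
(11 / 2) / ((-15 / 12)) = -22 / 5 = -4.40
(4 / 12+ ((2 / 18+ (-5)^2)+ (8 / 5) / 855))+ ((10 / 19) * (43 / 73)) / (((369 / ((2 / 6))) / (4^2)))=976934557 / 38385225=25.45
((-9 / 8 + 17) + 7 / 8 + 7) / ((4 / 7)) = 665 / 16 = 41.56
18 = 18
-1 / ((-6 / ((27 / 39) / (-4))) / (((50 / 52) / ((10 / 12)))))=-45 / 1352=-0.03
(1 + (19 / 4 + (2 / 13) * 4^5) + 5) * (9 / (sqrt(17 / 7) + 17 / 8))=1102626 / 715- 1260144 * sqrt(119) / 12155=411.20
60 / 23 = 2.61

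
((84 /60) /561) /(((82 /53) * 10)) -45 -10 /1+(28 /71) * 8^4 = 254812004641 /163307100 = 1560.32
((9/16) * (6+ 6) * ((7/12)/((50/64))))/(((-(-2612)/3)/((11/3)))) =693/32650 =0.02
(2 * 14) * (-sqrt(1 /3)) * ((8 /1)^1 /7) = -32 * sqrt(3) /3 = -18.48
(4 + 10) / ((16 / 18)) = 63 / 4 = 15.75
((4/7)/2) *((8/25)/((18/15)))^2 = 32/1575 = 0.02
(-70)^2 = 4900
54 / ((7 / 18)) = 138.86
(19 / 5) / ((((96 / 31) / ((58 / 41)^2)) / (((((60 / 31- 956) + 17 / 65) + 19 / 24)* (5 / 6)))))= -736434191833 / 377619840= -1950.20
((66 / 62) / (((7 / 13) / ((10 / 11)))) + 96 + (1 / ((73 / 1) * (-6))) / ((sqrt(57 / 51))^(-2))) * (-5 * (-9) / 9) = 790074445 / 1615782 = 488.97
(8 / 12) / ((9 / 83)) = 166 / 27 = 6.15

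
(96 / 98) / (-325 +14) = -48 / 15239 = -0.00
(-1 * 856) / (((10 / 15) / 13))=-16692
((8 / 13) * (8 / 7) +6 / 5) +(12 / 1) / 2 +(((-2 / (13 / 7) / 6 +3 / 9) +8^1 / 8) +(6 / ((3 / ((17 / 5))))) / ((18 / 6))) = 1189 / 105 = 11.32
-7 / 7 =-1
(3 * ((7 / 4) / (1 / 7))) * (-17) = -2499 / 4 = -624.75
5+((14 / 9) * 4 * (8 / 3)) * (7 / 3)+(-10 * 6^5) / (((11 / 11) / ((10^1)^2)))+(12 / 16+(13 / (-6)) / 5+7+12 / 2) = -12597027607 / 1620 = -7775942.97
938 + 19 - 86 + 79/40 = 34919/40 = 872.98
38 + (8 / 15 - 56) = -262 / 15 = -17.47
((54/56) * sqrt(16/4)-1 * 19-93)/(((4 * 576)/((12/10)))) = -1541/26880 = -0.06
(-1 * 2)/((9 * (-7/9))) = 2/7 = 0.29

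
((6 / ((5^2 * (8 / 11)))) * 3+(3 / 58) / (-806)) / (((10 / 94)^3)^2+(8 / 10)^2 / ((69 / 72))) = 143415163979479923 / 96750307575198914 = 1.48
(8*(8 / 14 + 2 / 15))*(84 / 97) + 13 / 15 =1673 / 291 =5.75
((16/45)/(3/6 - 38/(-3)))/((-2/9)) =-48/395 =-0.12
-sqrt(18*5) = -3*sqrt(10) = -9.49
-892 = -892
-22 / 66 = -1 / 3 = -0.33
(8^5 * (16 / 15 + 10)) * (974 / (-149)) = -5298061312 / 2235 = -2370497.23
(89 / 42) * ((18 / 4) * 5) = 47.68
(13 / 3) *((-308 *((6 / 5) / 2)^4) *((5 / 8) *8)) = -108108 / 125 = -864.86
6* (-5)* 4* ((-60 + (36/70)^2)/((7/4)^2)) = 28099584/12005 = 2340.66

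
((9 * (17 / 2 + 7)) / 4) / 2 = 279 / 16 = 17.44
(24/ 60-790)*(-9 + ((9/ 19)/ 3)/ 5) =3363696/ 475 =7081.47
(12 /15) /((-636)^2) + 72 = 36404641 /505620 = 72.00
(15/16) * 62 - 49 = 73/8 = 9.12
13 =13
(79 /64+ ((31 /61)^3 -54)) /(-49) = 764608213 /711812416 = 1.07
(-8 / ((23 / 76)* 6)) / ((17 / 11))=-3344 / 1173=-2.85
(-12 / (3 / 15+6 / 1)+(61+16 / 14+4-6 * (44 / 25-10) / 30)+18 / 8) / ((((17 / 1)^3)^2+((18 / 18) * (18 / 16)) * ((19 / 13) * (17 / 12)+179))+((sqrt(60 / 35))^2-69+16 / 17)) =13064517544 / 4630287935585625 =0.00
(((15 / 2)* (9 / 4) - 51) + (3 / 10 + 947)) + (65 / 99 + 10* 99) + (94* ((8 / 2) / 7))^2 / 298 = 55323426553 / 28911960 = 1913.51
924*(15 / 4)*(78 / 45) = 6006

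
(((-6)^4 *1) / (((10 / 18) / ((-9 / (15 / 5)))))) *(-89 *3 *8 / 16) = 4671432 / 5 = 934286.40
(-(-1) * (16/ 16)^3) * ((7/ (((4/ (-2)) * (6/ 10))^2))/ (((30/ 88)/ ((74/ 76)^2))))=527065/ 38988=13.52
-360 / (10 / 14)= -504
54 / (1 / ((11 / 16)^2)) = 3267 / 128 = 25.52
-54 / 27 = -2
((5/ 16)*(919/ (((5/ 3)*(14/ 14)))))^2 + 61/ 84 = 159625933/ 5376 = 29692.32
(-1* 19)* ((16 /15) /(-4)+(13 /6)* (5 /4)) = -46.39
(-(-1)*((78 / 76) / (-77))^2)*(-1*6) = -4563 / 4280738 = -0.00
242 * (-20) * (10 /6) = -24200 /3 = -8066.67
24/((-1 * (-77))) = 24/77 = 0.31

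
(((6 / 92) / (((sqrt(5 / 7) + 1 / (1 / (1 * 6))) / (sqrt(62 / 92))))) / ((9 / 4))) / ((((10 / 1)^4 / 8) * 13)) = -sqrt(49910) / 6369821250 + 7 * sqrt(1426) / 1061636875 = 0.00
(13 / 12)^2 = 169 / 144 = 1.17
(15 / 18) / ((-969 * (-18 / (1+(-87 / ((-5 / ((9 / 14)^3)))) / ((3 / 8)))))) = 5714 / 8973909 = 0.00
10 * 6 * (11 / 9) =220 / 3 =73.33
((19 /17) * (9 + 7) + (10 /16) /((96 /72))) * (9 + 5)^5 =167784281 /17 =9869663.59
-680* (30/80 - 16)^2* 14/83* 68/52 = -158046875/4316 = -36618.83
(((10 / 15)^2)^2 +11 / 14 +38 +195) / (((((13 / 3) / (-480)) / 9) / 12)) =-254723520 / 91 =-2799159.56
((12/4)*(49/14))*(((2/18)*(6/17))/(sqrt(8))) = 7*sqrt(2)/68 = 0.15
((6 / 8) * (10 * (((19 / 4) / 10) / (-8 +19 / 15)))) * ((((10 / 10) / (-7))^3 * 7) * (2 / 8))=855 / 316736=0.00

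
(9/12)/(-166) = -0.00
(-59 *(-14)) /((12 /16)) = 3304 /3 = 1101.33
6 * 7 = 42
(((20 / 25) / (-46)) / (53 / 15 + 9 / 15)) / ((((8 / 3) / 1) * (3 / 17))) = -51 / 5704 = -0.01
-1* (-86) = 86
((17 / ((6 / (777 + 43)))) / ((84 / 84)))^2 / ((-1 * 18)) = -24290450 / 81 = -299882.10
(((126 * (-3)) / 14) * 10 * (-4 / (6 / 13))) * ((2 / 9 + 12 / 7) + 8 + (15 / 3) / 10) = 170950 / 7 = 24421.43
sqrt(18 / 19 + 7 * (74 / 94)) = sqrt(5149931) / 893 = 2.54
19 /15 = 1.27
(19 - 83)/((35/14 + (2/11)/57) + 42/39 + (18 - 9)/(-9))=-1043328/42061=-24.81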